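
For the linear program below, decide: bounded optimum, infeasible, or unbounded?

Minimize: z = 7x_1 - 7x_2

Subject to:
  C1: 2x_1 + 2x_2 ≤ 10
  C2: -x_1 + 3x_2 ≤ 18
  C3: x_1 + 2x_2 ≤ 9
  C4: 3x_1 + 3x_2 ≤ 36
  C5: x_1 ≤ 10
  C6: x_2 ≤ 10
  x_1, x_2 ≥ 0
The point (0, 4.5) satisfies every constraint, so the LP is feasible; the constraints give x_1 ≤ 10 and x_2 ≤ 10, which with x_1, x_2 ≥ 0 keep the feasible region inside a bounded box. A feasible, bounded LP attains a finite optimum at a vertex.

Bounded optimum: z* = -31.5 at (0, 4.5).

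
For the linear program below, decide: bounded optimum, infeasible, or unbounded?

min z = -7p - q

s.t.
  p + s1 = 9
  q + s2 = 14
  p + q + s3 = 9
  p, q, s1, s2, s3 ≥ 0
The point (9, 0) satisfies every constraint, so the LP is feasible; the constraints give p ≤ 9 and q ≤ 14, which with p, q ≥ 0 keep the feasible region inside a bounded box. A feasible, bounded LP attains a finite optimum at a vertex.

Bounded optimum: z* = -63 at (9, 0).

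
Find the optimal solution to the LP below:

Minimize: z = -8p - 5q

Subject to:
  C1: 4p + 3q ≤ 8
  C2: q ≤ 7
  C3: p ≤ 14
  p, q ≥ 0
Each vertex is the intersection of two constraint boundaries that also satisfies all remaining constraints:
  p = 0 and q = 0 → (0, 0)
  4p + 3q = 8 and q = 0 → (2, 0)
  4p + 3q = 8 and p = 0 → (0, 2.667)

Evaluating z = -8p - 5q at each vertex:
  (0, 0): z = 0
  (2, 0): z = -16
  (0, 2.667): z = -13.33

The minimum is at (2, 0) with z = -16.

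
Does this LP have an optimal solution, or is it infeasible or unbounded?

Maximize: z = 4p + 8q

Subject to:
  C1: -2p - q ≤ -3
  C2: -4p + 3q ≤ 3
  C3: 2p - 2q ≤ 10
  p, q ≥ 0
Feasible point: (1, 1) satisfies every constraint, so the LP is feasible.
Direction d = (1, 1): for each constraint row a, a·d ≤ 0 —
  (-2)(1) + (-1)(1) = -3 ≤ 0
  (-4)(1) + (3)(1) = -1 ≤ 0
  (2)(1) + (-2)(1) = 0 ≤ 0
and d ≥ 0, so (1, 1) + t·d stays feasible for every t ≥ 0. Along this ray z = 4p + 8q changes by 12 per unit t, so z → +∞.

Unbounded — the objective can increase without bound over the feasible region.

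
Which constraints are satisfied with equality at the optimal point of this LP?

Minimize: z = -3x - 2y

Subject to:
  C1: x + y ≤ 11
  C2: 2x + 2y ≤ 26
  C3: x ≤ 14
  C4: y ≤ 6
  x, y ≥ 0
Optimal: x = 11, y = 0
Binding: C1, y ≥ 0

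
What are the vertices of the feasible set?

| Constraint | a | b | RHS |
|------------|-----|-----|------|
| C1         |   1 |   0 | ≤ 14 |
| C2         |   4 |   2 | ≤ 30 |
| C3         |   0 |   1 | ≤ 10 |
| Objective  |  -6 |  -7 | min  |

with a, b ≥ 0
Each vertex is the intersection of two constraint boundaries that also satisfies all remaining constraints:
  a = 0 and b = 0 → (0, 0)
  4a + 2b = 30 and b = 0 → (7.5, 0)
  4a + 2b = 30 and b = 10 → (2.5, 10)
  b = 10 and a = 0 → (0, 10)

Vertices: (0, 0), (7.5, 0), (2.5, 10), (0, 10)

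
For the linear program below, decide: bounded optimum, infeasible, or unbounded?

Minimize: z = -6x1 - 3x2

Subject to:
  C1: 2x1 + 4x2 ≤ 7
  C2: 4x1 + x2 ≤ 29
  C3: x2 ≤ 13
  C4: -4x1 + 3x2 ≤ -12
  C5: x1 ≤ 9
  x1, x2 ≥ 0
The point (3.5, 0) satisfies every constraint, so the LP is feasible; the constraints give x1 ≤ 9 and x2 ≤ 13, which with x1, x2 ≥ 0 keep the feasible region inside a bounded box. A feasible, bounded LP attains a finite optimum at a vertex.

Evaluating z = -6x1 - 3x2 at each vertex:
  (3, 0): z = -18
  (3.5, 0): z = -21
  (3.136, 0.1818): z = -19.36

The LP has an optimal solution: (3.5, 0) with z = -21.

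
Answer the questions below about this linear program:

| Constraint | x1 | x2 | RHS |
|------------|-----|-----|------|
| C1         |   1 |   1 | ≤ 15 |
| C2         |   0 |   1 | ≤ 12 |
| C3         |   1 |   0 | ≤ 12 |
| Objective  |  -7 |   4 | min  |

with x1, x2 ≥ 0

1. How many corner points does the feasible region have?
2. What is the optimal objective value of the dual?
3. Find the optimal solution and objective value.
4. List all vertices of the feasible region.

1. 5
2. -84 (by strong duality, equal to the primal optimum)
3. x1 = 12, x2 = 0, z = -84
4. (0, 0), (12, 0), (12, 3), (3, 12), (0, 12)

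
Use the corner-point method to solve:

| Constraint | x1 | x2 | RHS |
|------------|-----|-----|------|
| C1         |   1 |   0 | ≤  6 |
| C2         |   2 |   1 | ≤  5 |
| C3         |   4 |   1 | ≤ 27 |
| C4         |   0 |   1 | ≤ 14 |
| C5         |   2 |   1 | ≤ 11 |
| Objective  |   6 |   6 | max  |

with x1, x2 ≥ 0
Each vertex is the intersection of two constraint boundaries that also satisfies all remaining constraints:
  x1 = 0 and x2 = 0 → (0, 0)
  2x1 + x2 = 5 and x2 = 0 → (2.5, 0)
  2x1 + x2 = 5 and x1 = 0 → (0, 5)

Evaluating z = 6x1 + 6x2 at each vertex:
  (0, 0): z = 0
  (2.5, 0): z = 15
  (0, 5): z = 30

The maximum is at (0, 5) with z = 30.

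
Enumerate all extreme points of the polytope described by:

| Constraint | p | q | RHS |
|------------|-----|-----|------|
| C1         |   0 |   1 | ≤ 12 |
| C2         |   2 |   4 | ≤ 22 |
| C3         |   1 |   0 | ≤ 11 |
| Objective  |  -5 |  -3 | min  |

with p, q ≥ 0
Each vertex is the intersection of two constraint boundaries that also satisfies all remaining constraints:
  p = 0 and q = 0 → (0, 0)
  2p + 4q = 22 and p = 11 → (11, 0)
  2p + 4q = 22 and p = 0 → (0, 5.5)

Vertices: (0, 0), (11, 0), (0, 5.5)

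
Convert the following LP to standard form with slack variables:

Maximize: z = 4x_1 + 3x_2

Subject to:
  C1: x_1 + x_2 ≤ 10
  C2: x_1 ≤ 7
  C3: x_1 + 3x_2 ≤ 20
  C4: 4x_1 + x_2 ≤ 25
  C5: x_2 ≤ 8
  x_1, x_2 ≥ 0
max z = 4x_1 + 3x_2

s.t.
  x_1 + x_2 + s1 = 10
  x_1 + s2 = 7
  x_1 + 3x_2 + s3 = 20
  4x_1 + x_2 + s4 = 25
  x_2 + s5 = 8
  x_1, x_2, s1, s2, s3, s4, s5 ≥ 0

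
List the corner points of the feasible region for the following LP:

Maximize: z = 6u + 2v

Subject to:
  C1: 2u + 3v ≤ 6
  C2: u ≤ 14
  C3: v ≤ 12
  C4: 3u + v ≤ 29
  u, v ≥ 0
Each vertex is the intersection of two constraint boundaries that also satisfies all remaining constraints:
  u = 0 and v = 0 → (0, 0)
  2u + 3v = 6 and v = 0 → (3, 0)
  2u + 3v = 6 and u = 0 → (0, 2)

Vertices: (0, 0), (3, 0), (0, 2)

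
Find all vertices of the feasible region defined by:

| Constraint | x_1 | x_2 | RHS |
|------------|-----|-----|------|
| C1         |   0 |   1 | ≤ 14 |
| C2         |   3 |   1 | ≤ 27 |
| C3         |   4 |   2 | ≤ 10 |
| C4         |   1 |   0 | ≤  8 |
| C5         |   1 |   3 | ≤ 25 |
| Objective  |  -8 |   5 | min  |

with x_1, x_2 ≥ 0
Each vertex is the intersection of two constraint boundaries that also satisfies all remaining constraints:
  x_1 = 0 and x_2 = 0 → (0, 0)
  4x_1 + 2x_2 = 10 and x_2 = 0 → (2.5, 0)
  4x_1 + 2x_2 = 10 and x_1 = 0 → (0, 5)

Vertices: (0, 0), (2.5, 0), (0, 5)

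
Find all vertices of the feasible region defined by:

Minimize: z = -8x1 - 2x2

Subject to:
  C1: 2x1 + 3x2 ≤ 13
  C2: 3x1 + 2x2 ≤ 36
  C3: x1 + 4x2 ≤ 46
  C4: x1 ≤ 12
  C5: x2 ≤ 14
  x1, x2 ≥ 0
Each vertex is the intersection of two constraint boundaries that also satisfies all remaining constraints:
  x1 = 0 and x2 = 0 → (0, 0)
  2x1 + 3x2 = 13 and x2 = 0 → (6.5, 0)
  2x1 + 3x2 = 13 and x1 = 0 → (0, 4.333)

Vertices: (0, 0), (6.5, 0), (0, 4.333)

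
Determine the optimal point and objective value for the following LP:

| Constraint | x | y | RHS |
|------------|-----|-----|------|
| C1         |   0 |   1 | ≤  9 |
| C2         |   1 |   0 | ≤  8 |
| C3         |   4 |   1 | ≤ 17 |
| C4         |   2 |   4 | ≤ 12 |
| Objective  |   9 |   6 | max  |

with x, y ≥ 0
Each vertex is the intersection of two constraint boundaries that also satisfies all remaining constraints:
  x = 0 and y = 0 → (0, 0)
  4x + y = 17 and y = 0 → (4.25, 0)
  4x + y = 17 and 2x + 4y = 12 → (4, 1)
  2x + 4y = 12 and x = 0 → (0, 3)

Evaluating z = 9x + 6y at each vertex:
  (0, 0): z = 0
  (4.25, 0): z = 38.25
  (4, 1): z = 42
  (0, 3): z = 18

The maximum is at (4, 1) with z = 42.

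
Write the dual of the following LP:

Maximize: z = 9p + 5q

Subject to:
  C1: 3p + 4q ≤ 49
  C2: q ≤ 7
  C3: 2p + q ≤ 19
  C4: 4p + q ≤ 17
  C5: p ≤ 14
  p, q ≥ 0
Minimize: z = 49y1 + 7y2 + 19y3 + 17y4 + 14y5

Subject to:
  C1: -3y1 - 2y3 - 4y4 - y5 ≤ -9
  C2: -4y1 - y2 - y3 - y4 ≤ -5
  y1, y2, y3, y4, y5 ≥ 0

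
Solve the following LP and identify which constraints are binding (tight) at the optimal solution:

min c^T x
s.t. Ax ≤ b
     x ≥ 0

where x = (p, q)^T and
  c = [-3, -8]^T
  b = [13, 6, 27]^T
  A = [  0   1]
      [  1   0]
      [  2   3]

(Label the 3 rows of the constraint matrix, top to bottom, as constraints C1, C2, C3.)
Optimal: p = 0, q = 9
Binding: C3, p ≥ 0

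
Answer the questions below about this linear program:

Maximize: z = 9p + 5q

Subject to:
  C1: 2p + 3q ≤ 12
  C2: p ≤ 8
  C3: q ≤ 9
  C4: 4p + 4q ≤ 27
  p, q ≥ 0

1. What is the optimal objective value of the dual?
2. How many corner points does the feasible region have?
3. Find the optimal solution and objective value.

1. 54 (by strong duality, equal to the primal optimum)
2. 3
3. p = 6, q = 0, z = 54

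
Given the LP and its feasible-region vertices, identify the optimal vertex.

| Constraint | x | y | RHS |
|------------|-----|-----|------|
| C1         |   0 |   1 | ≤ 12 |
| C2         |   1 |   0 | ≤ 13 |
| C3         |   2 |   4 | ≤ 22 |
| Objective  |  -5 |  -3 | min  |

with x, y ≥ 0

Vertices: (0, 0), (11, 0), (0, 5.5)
Evaluating z = -5x - 3y at each vertex:
  (0, 0): z = 0
  (11, 0): z = -55
  (0, 5.5): z = -16.5

The smallest value is z = -55, attained at (11, 0).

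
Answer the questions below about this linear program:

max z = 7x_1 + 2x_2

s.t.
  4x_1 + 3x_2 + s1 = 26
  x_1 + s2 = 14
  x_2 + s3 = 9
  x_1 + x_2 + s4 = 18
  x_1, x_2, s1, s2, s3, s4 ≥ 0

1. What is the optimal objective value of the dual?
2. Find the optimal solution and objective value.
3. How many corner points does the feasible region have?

1. 45.5 (by strong duality, equal to the primal optimum)
2. x_1 = 6.5, x_2 = 0, z = 45.5
3. 3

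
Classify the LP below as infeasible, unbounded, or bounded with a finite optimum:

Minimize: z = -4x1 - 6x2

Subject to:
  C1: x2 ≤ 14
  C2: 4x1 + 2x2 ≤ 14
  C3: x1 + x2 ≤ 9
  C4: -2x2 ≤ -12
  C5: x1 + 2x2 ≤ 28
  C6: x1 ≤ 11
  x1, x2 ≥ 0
The point (0, 7) satisfies every constraint, so the LP is feasible; the constraints give x1 ≤ 11 and x2 ≤ 14, which with x1, x2 ≥ 0 keep the feasible region inside a bounded box. A feasible, bounded LP attains a finite optimum at a vertex.

Feasible with finite optimum z* = -42 at (0, 7).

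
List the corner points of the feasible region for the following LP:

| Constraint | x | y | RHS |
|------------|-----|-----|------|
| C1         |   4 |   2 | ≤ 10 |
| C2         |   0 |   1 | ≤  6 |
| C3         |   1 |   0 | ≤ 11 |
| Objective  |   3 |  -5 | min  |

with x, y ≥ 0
Each vertex is the intersection of two constraint boundaries that also satisfies all remaining constraints:
  x = 0 and y = 0 → (0, 0)
  4x + 2y = 10 and y = 0 → (2.5, 0)
  4x + 2y = 10 and x = 0 → (0, 5)

Vertices: (0, 0), (2.5, 0), (0, 5)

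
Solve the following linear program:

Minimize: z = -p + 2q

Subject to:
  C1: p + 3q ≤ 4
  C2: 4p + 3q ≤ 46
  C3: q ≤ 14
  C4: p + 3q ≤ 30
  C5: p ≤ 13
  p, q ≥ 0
p = 4, q = 0, z = -4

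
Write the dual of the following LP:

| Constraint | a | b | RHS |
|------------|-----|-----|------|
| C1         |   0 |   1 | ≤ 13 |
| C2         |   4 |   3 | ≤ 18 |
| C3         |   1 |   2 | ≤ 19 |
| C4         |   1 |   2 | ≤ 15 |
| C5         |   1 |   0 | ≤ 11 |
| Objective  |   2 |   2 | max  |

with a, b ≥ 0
Minimize: z = 13y1 + 18y2 + 19y3 + 15y4 + 11y5

Subject to:
  C1: -4y2 - y3 - y4 - y5 ≤ -2
  C2: -y1 - 3y2 - 2y3 - 2y4 ≤ -2
  y1, y2, y3, y4, y5 ≥ 0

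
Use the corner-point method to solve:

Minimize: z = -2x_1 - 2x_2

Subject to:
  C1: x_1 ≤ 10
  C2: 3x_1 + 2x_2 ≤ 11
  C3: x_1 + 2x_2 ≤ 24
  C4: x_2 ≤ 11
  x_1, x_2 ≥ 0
x_1 = 0, x_2 = 5.5, z = -11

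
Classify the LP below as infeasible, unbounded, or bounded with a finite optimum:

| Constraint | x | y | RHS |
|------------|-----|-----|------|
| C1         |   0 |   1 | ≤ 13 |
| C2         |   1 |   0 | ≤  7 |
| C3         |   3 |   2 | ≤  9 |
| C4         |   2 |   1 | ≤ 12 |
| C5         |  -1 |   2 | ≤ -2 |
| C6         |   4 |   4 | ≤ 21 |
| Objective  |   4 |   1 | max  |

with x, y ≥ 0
The point (3, 0) satisfies every constraint, so the LP is feasible; the constraints give x ≤ 7 and y ≤ 13, which with x, y ≥ 0 keep the feasible region inside a bounded box. A feasible, bounded LP attains a finite optimum at a vertex.

Evaluating z = 4x + y at each vertex:
  (2, 0): z = 8
  (3, 0): z = 12
  (2.75, 0.375): z = 11.38

The LP has an optimal solution: (3, 0) with z = 12.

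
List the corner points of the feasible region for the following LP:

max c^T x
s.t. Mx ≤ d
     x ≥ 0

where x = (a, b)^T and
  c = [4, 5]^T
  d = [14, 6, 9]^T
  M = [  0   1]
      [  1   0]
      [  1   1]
Each vertex is the intersection of two constraint boundaries that also satisfies all remaining constraints:
  a = 0 and b = 0 → (0, 0)
  a = 6 and b = 0 → (6, 0)
  a = 6 and a + b = 9 → (6, 3)
  a + b = 9 and a = 0 → (0, 9)

Vertices: (0, 0), (6, 0), (6, 3), (0, 9)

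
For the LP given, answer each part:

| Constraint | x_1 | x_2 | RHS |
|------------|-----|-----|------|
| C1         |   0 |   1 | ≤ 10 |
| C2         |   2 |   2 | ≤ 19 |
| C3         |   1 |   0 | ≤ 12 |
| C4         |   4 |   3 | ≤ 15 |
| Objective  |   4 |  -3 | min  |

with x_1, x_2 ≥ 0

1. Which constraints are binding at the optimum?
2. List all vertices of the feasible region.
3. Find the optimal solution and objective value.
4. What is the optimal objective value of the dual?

1. C4, x_1 ≥ 0
2. (0, 0), (3.75, 0), (0, 5)
3. x_1 = 0, x_2 = 5, z = -15
4. -15 (by strong duality, equal to the primal optimum)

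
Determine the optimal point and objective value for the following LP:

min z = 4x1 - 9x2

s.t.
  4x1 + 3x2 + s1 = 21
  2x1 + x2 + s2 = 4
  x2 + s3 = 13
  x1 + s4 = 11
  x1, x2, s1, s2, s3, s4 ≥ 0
Each vertex is the intersection of two constraint boundaries that also satisfies all remaining constraints:
  x1 = 0 and x2 = 0 → (0, 0)
  2x1 + x2 = 4 and x2 = 0 → (2, 0)
  2x1 + x2 = 4 and x1 = 0 → (0, 4)

Evaluating z = 4x1 - 9x2 at each vertex:
  (0, 0): z = 0
  (2, 0): z = 8
  (0, 4): z = -36

The minimum is at (0, 4) with z = -36.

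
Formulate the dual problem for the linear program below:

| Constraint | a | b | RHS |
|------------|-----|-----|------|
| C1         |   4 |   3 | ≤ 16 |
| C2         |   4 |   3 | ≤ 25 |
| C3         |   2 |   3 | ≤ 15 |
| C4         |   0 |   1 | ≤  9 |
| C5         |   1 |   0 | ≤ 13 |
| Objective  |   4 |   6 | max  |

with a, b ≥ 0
Minimize: z = 16y1 + 25y2 + 15y3 + 9y4 + 13y5

Subject to:
  C1: -4y1 - 4y2 - 2y3 - y5 ≤ -4
  C2: -3y1 - 3y2 - 3y3 - y4 ≤ -6
  y1, y2, y3, y4, y5 ≥ 0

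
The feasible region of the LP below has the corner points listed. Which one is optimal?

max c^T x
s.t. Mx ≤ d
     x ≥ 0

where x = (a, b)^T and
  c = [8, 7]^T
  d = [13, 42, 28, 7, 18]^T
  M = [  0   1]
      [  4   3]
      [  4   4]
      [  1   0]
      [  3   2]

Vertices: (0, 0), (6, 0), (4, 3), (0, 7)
Evaluating z = 8a + 7b at each vertex:
  (0, 0): z = 0
  (6, 0): z = 48
  (4, 3): z = 53
  (0, 7): z = 49

The largest value is z = 53, attained at (4, 3).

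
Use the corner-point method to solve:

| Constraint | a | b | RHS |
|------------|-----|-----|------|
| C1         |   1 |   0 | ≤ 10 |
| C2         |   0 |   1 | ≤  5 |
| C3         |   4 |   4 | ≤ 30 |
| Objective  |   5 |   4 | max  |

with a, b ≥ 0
Each vertex is the intersection of two constraint boundaries that also satisfies all remaining constraints:
  a = 0 and b = 0 → (0, 0)
  4a + 4b = 30 and b = 0 → (7.5, 0)
  b = 5 and 4a + 4b = 30 → (2.5, 5)
  b = 5 and a = 0 → (0, 5)

Evaluating z = 5a + 4b at each vertex:
  (0, 0): z = 0
  (7.5, 0): z = 37.5
  (2.5, 5): z = 32.5
  (0, 5): z = 20

The maximum is at (7.5, 0) with z = 37.5.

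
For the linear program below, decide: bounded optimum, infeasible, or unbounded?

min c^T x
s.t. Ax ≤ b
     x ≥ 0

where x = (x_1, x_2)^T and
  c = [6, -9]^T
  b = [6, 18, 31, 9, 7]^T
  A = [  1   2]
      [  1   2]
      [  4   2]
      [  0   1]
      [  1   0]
The point (0, 3) satisfies every constraint, so the LP is feasible; the constraints give x_1 ≤ 7 and x_2 ≤ 9, which with x_1, x_2 ≥ 0 keep the feasible region inside a bounded box. A feasible, bounded LP attains a finite optimum at a vertex.

Evaluating z = 6x_1 - 9x_2 at each vertex:
  (0, 0): z = 0
  (6, 0): z = 36
  (0, 3): z = -27

Bounded optimum: z* = -27 at (0, 3).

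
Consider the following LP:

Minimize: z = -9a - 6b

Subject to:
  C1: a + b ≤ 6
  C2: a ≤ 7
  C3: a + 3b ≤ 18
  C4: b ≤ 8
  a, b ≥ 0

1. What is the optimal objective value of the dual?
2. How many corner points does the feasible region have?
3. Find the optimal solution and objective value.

1. -54 (by strong duality, equal to the primal optimum)
2. 3
3. a = 6, b = 0, z = -54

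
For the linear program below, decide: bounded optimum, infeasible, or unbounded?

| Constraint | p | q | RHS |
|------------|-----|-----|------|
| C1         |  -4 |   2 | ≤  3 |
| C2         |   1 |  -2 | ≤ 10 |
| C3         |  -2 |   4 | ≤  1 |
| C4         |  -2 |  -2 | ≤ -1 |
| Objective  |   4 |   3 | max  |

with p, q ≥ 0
Feasible point: (1, 0) satisfies every constraint, so the LP is feasible.
Direction d = (2, 1): for each constraint row a, a·d ≤ 0 —
  (-4)(2) + (2)(1) = -6 ≤ 0
  (1)(2) + (-2)(1) = 0 ≤ 0
  (-2)(2) + (4)(1) = 0 ≤ 0
  (-2)(2) + (-2)(1) = -6 ≤ 0
and d ≥ 0, so (1, 0) + t·d stays feasible for every t ≥ 0. Along this ray z = 4p + 3q changes by 11 per unit t, so z → +∞.

Unbounded — the objective can increase without bound over the feasible region.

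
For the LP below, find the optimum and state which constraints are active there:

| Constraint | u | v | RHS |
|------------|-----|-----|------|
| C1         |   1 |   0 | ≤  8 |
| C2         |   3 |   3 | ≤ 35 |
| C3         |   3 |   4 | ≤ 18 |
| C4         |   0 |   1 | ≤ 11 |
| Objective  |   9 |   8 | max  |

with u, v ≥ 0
Optimal: u = 6, v = 0
Slack at optimum:
  C1: slack = 2
  C2: slack = 17
  C3: slack = 0 (binding)
  C4: slack = 11
  u ≥ 0: u = 6
  v ≥ 0: v = 0 (binding)
Binding constraints: C3, v ≥ 0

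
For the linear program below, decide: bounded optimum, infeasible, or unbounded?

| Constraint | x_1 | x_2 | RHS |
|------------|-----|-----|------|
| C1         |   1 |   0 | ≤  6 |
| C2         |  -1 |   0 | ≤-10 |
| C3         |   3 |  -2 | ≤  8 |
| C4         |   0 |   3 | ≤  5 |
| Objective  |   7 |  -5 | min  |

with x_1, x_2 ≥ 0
C1 requires x_1 ≤ 6, while C2 (-x_1 ≤ -10) is equivalent to x_1 ≥ 10. Together they would need 10 ≤ x_1 ≤ 6, which is impossible since 10 > 6. No point satisfies all constraints.

Infeasible: no point satisfies all constraints simultaneously.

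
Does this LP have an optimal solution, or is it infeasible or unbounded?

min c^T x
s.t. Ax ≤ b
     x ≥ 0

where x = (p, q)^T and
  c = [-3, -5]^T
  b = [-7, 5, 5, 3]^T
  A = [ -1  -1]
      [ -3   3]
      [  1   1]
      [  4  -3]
One constraint requires p + q ≤ 5, while the constraint -p - q ≤ -7 is equivalent to p + q ≥ 7. Together they would need 7 ≤ p + q ≤ 5, which is impossible since 7 > 5. No point satisfies all constraints.

Infeasible — the constraint set is empty.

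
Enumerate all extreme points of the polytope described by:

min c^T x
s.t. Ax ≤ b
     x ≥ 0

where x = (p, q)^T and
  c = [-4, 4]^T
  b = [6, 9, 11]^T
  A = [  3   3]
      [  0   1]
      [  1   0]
Each vertex is the intersection of two constraint boundaries that also satisfies all remaining constraints:
  p = 0 and q = 0 → (0, 0)
  3p + 3q = 6 and q = 0 → (2, 0)
  3p + 3q = 6 and p = 0 → (0, 2)

Vertices: (0, 0), (2, 0), (0, 2)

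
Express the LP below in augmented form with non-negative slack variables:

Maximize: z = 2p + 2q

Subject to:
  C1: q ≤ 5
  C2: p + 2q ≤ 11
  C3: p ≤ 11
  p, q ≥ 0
max z = 2p + 2q

s.t.
  q + s1 = 5
  p + 2q + s2 = 11
  p + s3 = 11
  p, q, s1, s2, s3 ≥ 0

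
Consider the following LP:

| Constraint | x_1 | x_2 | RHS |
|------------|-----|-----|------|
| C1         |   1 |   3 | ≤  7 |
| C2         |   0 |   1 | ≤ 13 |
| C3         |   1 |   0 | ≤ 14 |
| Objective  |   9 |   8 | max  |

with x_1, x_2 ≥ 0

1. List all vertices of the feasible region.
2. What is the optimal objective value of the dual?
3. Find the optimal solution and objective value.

1. (0, 0), (7, 0), (0, 2.333)
2. 63 (by strong duality, equal to the primal optimum)
3. x_1 = 7, x_2 = 0, z = 63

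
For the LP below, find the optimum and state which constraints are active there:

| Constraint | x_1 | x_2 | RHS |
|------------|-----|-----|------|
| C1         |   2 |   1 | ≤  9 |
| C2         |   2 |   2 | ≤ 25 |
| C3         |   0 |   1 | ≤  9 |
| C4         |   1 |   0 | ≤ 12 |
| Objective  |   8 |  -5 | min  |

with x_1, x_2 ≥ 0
Optimal: x_1 = 0, x_2 = 9
Binding: C1, C3, x_1 ≥ 0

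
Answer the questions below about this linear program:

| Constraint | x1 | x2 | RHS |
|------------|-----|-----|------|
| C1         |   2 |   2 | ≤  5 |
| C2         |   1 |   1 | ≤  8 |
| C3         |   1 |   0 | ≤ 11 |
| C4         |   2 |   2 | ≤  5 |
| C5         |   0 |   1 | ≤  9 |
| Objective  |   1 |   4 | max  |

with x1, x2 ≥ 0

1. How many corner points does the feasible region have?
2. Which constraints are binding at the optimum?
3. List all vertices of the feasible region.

1. 3
2. C1, C4, x1 ≥ 0
3. (0, 0), (2.5, 0), (0, 2.5)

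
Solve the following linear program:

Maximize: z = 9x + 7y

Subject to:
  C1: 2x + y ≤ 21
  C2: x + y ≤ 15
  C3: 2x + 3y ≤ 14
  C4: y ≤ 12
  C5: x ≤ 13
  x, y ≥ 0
x = 7, y = 0, z = 63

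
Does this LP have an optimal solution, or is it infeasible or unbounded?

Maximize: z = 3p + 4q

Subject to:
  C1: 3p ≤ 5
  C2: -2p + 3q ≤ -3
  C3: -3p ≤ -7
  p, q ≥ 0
C1 requires 3p ≤ 5, while C3 (-3p ≤ -7) is equivalent to 3p ≥ 7. Together they would need 7 ≤ 3p ≤ 5, which is impossible since 7 > 5. No point satisfies all constraints.

Infeasible: no point satisfies all constraints simultaneously.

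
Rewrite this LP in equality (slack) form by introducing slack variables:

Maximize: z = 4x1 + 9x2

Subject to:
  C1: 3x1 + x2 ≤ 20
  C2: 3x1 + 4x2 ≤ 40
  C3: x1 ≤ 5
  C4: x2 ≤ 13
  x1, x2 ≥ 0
max z = 4x1 + 9x2

s.t.
  3x1 + x2 + s1 = 20
  3x1 + 4x2 + s2 = 40
  x1 + s3 = 5
  x2 + s4 = 13
  x1, x2, s1, s2, s3, s4 ≥ 0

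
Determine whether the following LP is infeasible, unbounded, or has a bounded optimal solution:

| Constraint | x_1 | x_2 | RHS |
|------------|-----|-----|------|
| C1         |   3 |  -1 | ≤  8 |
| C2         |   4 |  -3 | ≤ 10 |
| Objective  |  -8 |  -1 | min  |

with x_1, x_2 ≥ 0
Feasible point: (0, 0) satisfies every constraint, so the LP is feasible.
Direction d = (0, 1): for each constraint row a, a·d ≤ 0 —
  (3)(0) + (-1)(1) = -1 ≤ 0
  (4)(0) + (-3)(1) = -3 ≤ 0
and d ≥ 0, so (0, 0) + t·d stays feasible for every t ≥ 0. Along this ray z = -8x_1 - x_2 changes by -1 per unit t, so z → −∞.

Unbounded — the objective can decrease without bound over the feasible region.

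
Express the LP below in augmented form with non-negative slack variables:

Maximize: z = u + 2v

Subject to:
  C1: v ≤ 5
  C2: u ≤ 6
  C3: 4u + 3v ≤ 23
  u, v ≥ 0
max z = u + 2v

s.t.
  v + s1 = 5
  u + s2 = 6
  4u + 3v + s3 = 23
  u, v, s1, s2, s3 ≥ 0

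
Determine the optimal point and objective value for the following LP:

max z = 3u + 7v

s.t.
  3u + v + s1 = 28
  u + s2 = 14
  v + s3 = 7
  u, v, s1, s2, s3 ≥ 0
u = 7, v = 7, z = 70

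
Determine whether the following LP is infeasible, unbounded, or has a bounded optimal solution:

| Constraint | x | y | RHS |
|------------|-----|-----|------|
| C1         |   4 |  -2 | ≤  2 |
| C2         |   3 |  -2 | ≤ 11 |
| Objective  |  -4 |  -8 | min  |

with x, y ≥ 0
Feasible point: (0, 0) satisfies every constraint, so the LP is feasible.
Direction d = (0, 1): for each constraint row a, a·d ≤ 0 —
  (4)(0) + (-2)(1) = -2 ≤ 0
  (3)(0) + (-2)(1) = -2 ≤ 0
and d ≥ 0, so (0, 0) + t·d stays feasible for every t ≥ 0. Along this ray z = -4x - 8y changes by -8 per unit t, so z → −∞.

The LP is unbounded; z can be made arbitrarily small.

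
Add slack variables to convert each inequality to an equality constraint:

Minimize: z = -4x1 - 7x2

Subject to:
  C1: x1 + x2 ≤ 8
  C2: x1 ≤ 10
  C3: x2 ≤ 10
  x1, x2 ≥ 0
min z = -4x1 - 7x2

s.t.
  x1 + x2 + s1 = 8
  x1 + s2 = 10
  x2 + s3 = 10
  x1, x2, s1, s2, s3 ≥ 0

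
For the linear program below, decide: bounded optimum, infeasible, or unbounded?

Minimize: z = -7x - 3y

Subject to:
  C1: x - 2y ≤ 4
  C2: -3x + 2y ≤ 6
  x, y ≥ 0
Feasible point: (0, 0) satisfies every constraint, so the LP is feasible.
Direction d = (1, 1): for each constraint row a, a·d ≤ 0 —
  (1)(1) + (-2)(1) = -1 ≤ 0
  (-3)(1) + (2)(1) = -1 ≤ 0
and d ≥ 0, so (0, 0) + t·d stays feasible for every t ≥ 0. Along this ray z = -7x - 3y changes by -10 per unit t, so z → −∞.

Unbounded: there is a feasible ray along which z → −∞.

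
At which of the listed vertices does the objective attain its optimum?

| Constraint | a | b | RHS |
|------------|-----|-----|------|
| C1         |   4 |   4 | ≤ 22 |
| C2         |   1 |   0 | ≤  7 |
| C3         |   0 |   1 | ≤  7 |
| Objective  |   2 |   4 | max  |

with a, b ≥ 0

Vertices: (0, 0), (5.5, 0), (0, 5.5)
Evaluating z = 2a + 4b at each vertex:
  (0, 0): z = 0
  (5.5, 0): z = 11
  (0, 5.5): z = 22

The largest value is z = 22, attained at (0, 5.5).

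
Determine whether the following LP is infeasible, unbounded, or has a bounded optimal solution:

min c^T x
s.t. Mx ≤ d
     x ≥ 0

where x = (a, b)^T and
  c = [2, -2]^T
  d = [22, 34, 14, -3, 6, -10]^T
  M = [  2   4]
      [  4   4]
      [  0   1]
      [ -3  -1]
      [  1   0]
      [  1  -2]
The point (0, 5.5) satisfies every constraint, so the LP is feasible; the constraints give a ≤ 6 and b ≤ 14, which with a, b ≥ 0 keep the feasible region inside a bounded box. A feasible, bounded LP attains a finite optimum at a vertex.

Evaluating z = 2a - 2b at each vertex:
  (0, 5): z = -10
  (0.5, 5.25): z = -9.5
  (0, 5.5): z = -11

The LP has an optimal solution: (0, 5.5) with z = -11.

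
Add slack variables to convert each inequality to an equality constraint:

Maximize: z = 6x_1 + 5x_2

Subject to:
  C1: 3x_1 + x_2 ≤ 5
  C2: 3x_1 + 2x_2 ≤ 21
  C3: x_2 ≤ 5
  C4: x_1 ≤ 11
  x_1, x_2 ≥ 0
max z = 6x_1 + 5x_2

s.t.
  3x_1 + x_2 + s1 = 5
  3x_1 + 2x_2 + s2 = 21
  x_2 + s3 = 5
  x_1 + s4 = 11
  x_1, x_2, s1, s2, s3, s4 ≥ 0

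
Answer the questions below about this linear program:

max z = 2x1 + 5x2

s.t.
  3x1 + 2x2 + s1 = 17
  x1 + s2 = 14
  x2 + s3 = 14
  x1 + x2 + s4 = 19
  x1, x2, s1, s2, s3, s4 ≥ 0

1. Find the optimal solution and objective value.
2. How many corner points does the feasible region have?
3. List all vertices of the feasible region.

1. x1 = 0, x2 = 8.5, z = 42.5
2. 3
3. (0, 0), (5.667, 0), (0, 8.5)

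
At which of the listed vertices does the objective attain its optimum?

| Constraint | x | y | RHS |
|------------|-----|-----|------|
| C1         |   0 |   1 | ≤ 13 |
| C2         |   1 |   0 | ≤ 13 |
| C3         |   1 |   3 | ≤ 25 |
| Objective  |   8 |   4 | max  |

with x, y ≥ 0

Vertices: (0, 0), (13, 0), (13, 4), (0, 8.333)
(13, 4) with z = 120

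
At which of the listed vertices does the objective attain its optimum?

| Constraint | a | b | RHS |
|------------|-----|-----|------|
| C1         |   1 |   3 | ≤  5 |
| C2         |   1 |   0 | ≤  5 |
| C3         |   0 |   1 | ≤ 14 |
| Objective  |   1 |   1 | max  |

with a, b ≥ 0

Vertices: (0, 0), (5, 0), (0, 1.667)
Evaluating z = a + b at each vertex:
  (0, 0): z = 0
  (5, 0): z = 5
  (0, 1.667): z = 1.667

The largest value is z = 5, attained at (5, 0).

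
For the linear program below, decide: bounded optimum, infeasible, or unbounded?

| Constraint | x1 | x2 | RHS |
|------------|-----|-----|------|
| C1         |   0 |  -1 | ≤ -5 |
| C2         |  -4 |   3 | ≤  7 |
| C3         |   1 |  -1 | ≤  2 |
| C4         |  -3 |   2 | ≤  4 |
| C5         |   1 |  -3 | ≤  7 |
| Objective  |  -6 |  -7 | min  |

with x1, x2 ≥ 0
Feasible point: (2, 5) satisfies every constraint, so the LP is feasible.
Direction d = (1, 1): for each constraint row a, a·d ≤ 0 —
  (0)(1) + (-1)(1) = -1 ≤ 0
  (-4)(1) + (3)(1) = -1 ≤ 0
  (1)(1) + (-1)(1) = 0 ≤ 0
  (-3)(1) + (2)(1) = -1 ≤ 0
  (1)(1) + (-3)(1) = -2 ≤ 0
and d ≥ 0, so (2, 5) + t·d stays feasible for every t ≥ 0. Along this ray z = -6x1 - 7x2 changes by -13 per unit t, so z → −∞.

The LP is unbounded; z can be made arbitrarily small.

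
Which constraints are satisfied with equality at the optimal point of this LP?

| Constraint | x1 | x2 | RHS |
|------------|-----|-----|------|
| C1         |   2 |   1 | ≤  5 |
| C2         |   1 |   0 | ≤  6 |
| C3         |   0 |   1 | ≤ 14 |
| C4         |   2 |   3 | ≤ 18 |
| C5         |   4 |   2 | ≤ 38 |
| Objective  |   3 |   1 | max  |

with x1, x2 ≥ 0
Optimal: x1 = 2.5, x2 = 0
Binding: C1, x2 ≥ 0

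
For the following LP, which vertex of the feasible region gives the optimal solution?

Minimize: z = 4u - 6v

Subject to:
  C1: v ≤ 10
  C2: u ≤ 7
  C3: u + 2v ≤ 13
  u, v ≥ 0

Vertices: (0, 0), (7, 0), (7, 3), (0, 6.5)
Evaluating z = 4u - 6v at each vertex:
  (0, 0): z = 0
  (7, 0): z = 28
  (7, 3): z = 10
  (0, 6.5): z = -39

The smallest value is z = -39, attained at (0, 6.5).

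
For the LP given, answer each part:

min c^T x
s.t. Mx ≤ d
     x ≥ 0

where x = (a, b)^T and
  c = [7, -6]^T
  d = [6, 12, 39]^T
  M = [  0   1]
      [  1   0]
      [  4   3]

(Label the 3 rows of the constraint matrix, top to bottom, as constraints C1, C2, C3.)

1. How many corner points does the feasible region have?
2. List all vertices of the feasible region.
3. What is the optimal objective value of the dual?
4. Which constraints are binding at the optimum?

1. 4
2. (0, 0), (9.75, 0), (5.25, 6), (0, 6)
3. -36 (by strong duality, equal to the primal optimum)
4. C1, a ≥ 0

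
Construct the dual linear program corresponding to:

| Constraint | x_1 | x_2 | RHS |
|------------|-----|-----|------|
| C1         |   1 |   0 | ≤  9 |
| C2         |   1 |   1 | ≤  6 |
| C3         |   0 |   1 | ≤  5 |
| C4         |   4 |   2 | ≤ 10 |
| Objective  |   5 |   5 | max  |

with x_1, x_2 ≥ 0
Minimize: z = 9y1 + 6y2 + 5y3 + 10y4

Subject to:
  C1: -y1 - y2 - 4y4 ≤ -5
  C2: -y2 - y3 - 2y4 ≤ -5
  y1, y2, y3, y4 ≥ 0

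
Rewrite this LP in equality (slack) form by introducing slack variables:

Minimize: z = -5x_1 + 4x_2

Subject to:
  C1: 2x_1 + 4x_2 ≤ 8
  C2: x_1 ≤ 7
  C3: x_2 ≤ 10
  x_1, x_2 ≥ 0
min z = -5x_1 + 4x_2

s.t.
  2x_1 + 4x_2 + s1 = 8
  x_1 + s2 = 7
  x_2 + s3 = 10
  x_1, x_2, s1, s2, s3 ≥ 0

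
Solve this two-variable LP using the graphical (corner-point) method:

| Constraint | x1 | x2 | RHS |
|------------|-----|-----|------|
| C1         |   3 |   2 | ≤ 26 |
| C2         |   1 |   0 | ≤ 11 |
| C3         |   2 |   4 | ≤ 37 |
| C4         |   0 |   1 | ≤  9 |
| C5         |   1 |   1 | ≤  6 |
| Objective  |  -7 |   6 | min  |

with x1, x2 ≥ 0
x1 = 6, x2 = 0, z = -42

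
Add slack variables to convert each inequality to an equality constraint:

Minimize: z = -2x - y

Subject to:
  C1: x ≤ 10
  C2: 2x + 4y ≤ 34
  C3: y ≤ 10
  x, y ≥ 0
min z = -2x - y

s.t.
  x + s1 = 10
  2x + 4y + s2 = 34
  y + s3 = 10
  x, y, s1, s2, s3 ≥ 0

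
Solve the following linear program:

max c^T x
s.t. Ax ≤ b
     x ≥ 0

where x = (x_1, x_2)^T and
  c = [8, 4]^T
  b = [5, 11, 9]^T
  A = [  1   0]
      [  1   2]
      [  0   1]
Each vertex is the intersection of two constraint boundaries that also satisfies all remaining constraints:
  x_1 = 0 and x_2 = 0 → (0, 0)
  x_1 = 5 and x_2 = 0 → (5, 0)
  x_1 = 5 and x_1 + 2x_2 = 11 → (5, 3)
  x_1 + 2x_2 = 11 and x_1 = 0 → (0, 5.5)

Evaluating z = 8x_1 + 4x_2 at each vertex:
  (0, 0): z = 0
  (5, 0): z = 40
  (5, 3): z = 52
  (0, 5.5): z = 22

The maximum is at (5, 3) with z = 52.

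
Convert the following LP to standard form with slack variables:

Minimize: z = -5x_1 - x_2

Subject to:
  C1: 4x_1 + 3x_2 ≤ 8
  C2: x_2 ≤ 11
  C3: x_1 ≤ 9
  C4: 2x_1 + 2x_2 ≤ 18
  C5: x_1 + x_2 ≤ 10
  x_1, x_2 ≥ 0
min z = -5x_1 - x_2

s.t.
  4x_1 + 3x_2 + s1 = 8
  x_2 + s2 = 11
  x_1 + s3 = 9
  2x_1 + 2x_2 + s4 = 18
  x_1 + x_2 + s5 = 10
  x_1, x_2, s1, s2, s3, s4, s5 ≥ 0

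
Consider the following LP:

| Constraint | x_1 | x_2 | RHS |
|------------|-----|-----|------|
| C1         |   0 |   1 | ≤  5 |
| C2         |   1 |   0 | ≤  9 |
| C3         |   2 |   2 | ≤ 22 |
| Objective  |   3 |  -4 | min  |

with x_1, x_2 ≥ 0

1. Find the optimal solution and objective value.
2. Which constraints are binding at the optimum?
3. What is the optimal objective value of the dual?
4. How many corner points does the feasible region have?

1. x_1 = 0, x_2 = 5, z = -20
2. C1, x_1 ≥ 0
3. -20 (by strong duality, equal to the primal optimum)
4. 5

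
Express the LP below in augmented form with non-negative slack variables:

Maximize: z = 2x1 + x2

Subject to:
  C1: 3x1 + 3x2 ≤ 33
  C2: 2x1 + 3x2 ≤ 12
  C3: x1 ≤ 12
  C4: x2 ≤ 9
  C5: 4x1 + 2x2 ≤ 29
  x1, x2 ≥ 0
max z = 2x1 + x2

s.t.
  3x1 + 3x2 + s1 = 33
  2x1 + 3x2 + s2 = 12
  x1 + s3 = 12
  x2 + s4 = 9
  4x1 + 2x2 + s5 = 29
  x1, x2, s1, s2, s3, s4, s5 ≥ 0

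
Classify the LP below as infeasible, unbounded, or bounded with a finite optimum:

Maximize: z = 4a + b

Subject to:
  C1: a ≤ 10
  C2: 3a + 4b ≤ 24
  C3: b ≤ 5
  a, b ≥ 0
The point (8, 0) satisfies every constraint, so the LP is feasible; the constraints give a ≤ 10 and b ≤ 5, which with a, b ≥ 0 keep the feasible region inside a bounded box. A feasible, bounded LP attains a finite optimum at a vertex.

Bounded optimum: z* = 32 at (8, 0).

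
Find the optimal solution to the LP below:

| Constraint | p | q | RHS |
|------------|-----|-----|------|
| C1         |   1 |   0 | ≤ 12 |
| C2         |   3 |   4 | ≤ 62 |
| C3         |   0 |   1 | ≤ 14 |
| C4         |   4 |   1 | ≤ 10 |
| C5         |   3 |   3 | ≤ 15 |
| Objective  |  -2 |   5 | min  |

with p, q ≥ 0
Each vertex is the intersection of two constraint boundaries that also satisfies all remaining constraints:
  p = 0 and q = 0 → (0, 0)
  4p + q = 10 and q = 0 → (2.5, 0)
  4p + q = 10 and 3p + 3q = 15 → (1.667, 3.333)
  3p + 3q = 15 and p = 0 → (0, 5)

Evaluating z = -2p + 5q at each vertex:
  (0, 0): z = 0
  (2.5, 0): z = -5
  (1.667, 3.333): z = 13.33
  (0, 5): z = 25

The minimum is at (2.5, 0) with z = -5.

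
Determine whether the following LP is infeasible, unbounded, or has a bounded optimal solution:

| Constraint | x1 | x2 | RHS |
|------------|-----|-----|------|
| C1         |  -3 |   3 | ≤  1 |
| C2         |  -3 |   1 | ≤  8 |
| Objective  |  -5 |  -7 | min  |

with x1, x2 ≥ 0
Feasible point: (0, 0) satisfies every constraint, so the LP is feasible.
Direction d = (1, 0): for each constraint row a, a·d ≤ 0 —
  (-3)(1) + (3)(0) = -3 ≤ 0
  (-3)(1) + (1)(0) = -3 ≤ 0
and d ≥ 0, so (0, 0) + t·d stays feasible for every t ≥ 0. Along this ray z = -5x1 - 7x2 changes by -5 per unit t, so z → −∞.

Unbounded — the objective can decrease without bound over the feasible region.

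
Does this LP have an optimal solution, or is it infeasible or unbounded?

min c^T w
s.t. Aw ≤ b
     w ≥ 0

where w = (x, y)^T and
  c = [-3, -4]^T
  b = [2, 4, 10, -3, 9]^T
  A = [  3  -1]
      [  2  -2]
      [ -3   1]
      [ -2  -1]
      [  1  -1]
Feasible point: (1, 1) satisfies every constraint, so the LP is feasible.
Direction d = (1, 3): for each constraint row a, a·d ≤ 0 —
  (3)(1) + (-1)(3) = 0 ≤ 0
  (2)(1) + (-2)(3) = -4 ≤ 0
  (-3)(1) + (1)(3) = 0 ≤ 0
  (-2)(1) + (-1)(3) = -5 ≤ 0
  (1)(1) + (-1)(3) = -2 ≤ 0
and d ≥ 0, so (1, 1) + t·d stays feasible for every t ≥ 0. Along this ray z = -3x - 4y changes by -15 per unit t, so z → −∞.

The LP is unbounded; z can be made arbitrarily small.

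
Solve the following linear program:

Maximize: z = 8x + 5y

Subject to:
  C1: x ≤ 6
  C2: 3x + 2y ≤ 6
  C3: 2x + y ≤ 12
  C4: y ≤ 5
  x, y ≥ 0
Each vertex is the intersection of two constraint boundaries that also satisfies all remaining constraints:
  x = 0 and y = 0 → (0, 0)
  3x + 2y = 6 and y = 0 → (2, 0)
  3x + 2y = 6 and x = 0 → (0, 3)

Evaluating z = 8x + 5y at each vertex:
  (0, 0): z = 0
  (2, 0): z = 16
  (0, 3): z = 15

The maximum is at (2, 0) with z = 16.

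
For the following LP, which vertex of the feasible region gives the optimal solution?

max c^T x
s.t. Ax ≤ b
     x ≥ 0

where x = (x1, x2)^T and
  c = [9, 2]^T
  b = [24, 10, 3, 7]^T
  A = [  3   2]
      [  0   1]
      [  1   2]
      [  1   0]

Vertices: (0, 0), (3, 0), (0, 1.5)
(3, 0) with z = 27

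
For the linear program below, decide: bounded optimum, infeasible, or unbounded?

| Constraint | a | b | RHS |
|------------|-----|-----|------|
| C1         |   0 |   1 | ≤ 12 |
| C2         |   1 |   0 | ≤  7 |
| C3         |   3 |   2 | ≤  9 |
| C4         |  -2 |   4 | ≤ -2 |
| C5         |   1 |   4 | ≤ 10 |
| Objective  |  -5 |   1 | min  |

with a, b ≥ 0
The point (3, 0) satisfies every constraint, so the LP is feasible; the constraints give a ≤ 7 and b ≤ 12, which with a, b ≥ 0 keep the feasible region inside a bounded box. A feasible, bounded LP attains a finite optimum at a vertex.

The LP has an optimal solution: (3, 0) with z = -15.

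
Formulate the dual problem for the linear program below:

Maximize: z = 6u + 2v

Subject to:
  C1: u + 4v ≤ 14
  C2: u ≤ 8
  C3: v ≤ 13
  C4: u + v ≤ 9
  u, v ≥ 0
Minimize: z = 14y1 + 8y2 + 13y3 + 9y4

Subject to:
  C1: -y1 - y2 - y4 ≤ -6
  C2: -4y1 - y3 - y4 ≤ -2
  y1, y2, y3, y4 ≥ 0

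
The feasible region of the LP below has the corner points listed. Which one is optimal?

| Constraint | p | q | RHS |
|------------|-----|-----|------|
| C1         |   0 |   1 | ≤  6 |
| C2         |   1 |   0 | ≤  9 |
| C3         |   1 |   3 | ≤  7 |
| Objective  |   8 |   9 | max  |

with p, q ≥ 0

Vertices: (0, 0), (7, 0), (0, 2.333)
Evaluating z = 8p + 9q at each vertex:
  (0, 0): z = 0
  (7, 0): z = 56
  (0, 2.333): z = 21

The largest value is z = 56, attained at (7, 0).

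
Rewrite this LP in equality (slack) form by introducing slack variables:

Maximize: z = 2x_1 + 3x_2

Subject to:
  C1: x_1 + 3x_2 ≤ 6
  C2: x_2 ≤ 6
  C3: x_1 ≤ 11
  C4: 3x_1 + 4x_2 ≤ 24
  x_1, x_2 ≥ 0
max z = 2x_1 + 3x_2

s.t.
  x_1 + 3x_2 + s1 = 6
  x_2 + s2 = 6
  x_1 + s3 = 11
  3x_1 + 4x_2 + s4 = 24
  x_1, x_2, s1, s2, s3, s4 ≥ 0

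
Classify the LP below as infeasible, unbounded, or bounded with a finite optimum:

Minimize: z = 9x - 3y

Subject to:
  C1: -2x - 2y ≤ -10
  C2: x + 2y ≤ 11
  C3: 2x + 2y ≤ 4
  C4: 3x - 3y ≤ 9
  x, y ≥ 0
C3 requires 2x + 2y ≤ 4, while C1 (-2x - 2y ≤ -10) is equivalent to 2x + 2y ≥ 10. Together they would need 10 ≤ 2x + 2y ≤ 4, which is impossible since 10 > 4. No point satisfies all constraints.

Infeasible: no point satisfies all constraints simultaneously.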